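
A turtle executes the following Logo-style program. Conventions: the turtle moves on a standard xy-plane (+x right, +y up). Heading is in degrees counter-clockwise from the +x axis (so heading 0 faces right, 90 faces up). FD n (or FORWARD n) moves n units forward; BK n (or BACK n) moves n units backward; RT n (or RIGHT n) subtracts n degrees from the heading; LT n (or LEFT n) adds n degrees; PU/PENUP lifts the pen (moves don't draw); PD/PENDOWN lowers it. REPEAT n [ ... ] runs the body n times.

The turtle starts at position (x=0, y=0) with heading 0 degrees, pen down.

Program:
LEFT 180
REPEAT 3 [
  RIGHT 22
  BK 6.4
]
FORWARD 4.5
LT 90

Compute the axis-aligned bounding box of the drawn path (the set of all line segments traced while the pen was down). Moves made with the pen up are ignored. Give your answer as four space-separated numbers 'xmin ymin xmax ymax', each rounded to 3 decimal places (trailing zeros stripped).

Answer: 0 -12.69 13.141 0

Derivation:
Executing turtle program step by step:
Start: pos=(0,0), heading=0, pen down
LT 180: heading 0 -> 180
REPEAT 3 [
  -- iteration 1/3 --
  RT 22: heading 180 -> 158
  BK 6.4: (0,0) -> (5.934,-2.397) [heading=158, draw]
  -- iteration 2/3 --
  RT 22: heading 158 -> 136
  BK 6.4: (5.934,-2.397) -> (10.538,-6.843) [heading=136, draw]
  -- iteration 3/3 --
  RT 22: heading 136 -> 114
  BK 6.4: (10.538,-6.843) -> (13.141,-12.69) [heading=114, draw]
]
FD 4.5: (13.141,-12.69) -> (11.311,-8.579) [heading=114, draw]
LT 90: heading 114 -> 204
Final: pos=(11.311,-8.579), heading=204, 4 segment(s) drawn

Segment endpoints: x in {0, 5.934, 10.538, 11.311, 13.141}, y in {-12.69, -8.579, -6.843, -2.397, 0}
xmin=0, ymin=-12.69, xmax=13.141, ymax=0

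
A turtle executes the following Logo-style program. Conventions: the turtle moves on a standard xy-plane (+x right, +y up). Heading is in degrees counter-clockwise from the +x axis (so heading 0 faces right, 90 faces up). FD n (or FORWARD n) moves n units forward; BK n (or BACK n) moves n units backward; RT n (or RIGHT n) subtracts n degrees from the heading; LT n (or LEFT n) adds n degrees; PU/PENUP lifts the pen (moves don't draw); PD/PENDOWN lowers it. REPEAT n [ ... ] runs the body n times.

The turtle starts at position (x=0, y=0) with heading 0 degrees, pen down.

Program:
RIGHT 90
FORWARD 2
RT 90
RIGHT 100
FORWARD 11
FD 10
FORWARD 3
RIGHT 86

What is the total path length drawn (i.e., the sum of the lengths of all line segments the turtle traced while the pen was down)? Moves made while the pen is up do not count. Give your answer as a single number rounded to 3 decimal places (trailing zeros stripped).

Answer: 26

Derivation:
Executing turtle program step by step:
Start: pos=(0,0), heading=0, pen down
RT 90: heading 0 -> 270
FD 2: (0,0) -> (0,-2) [heading=270, draw]
RT 90: heading 270 -> 180
RT 100: heading 180 -> 80
FD 11: (0,-2) -> (1.91,8.833) [heading=80, draw]
FD 10: (1.91,8.833) -> (3.647,18.681) [heading=80, draw]
FD 3: (3.647,18.681) -> (4.168,21.635) [heading=80, draw]
RT 86: heading 80 -> 354
Final: pos=(4.168,21.635), heading=354, 4 segment(s) drawn

Segment lengths:
  seg 1: (0,0) -> (0,-2), length = 2
  seg 2: (0,-2) -> (1.91,8.833), length = 11
  seg 3: (1.91,8.833) -> (3.647,18.681), length = 10
  seg 4: (3.647,18.681) -> (4.168,21.635), length = 3
Total = 26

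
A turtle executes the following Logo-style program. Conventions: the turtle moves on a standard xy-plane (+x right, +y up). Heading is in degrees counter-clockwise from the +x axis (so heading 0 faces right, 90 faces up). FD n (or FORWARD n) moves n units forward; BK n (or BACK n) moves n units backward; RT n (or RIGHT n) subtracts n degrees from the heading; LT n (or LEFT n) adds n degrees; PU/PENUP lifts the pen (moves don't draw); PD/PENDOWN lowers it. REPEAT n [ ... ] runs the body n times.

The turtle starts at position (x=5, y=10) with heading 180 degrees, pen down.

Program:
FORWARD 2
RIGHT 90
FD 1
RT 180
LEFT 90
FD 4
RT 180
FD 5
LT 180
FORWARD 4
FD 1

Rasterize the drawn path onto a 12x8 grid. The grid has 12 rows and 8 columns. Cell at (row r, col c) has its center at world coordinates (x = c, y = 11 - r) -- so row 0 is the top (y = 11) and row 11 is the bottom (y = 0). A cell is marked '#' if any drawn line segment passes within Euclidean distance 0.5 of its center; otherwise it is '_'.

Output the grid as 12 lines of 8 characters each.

Segment 0: (5,10) -> (3,10)
Segment 1: (3,10) -> (3,11)
Segment 2: (3,11) -> (7,11)
Segment 3: (7,11) -> (2,11)
Segment 4: (2,11) -> (6,11)
Segment 5: (6,11) -> (7,11)

Answer: __######
___###__
________
________
________
________
________
________
________
________
________
________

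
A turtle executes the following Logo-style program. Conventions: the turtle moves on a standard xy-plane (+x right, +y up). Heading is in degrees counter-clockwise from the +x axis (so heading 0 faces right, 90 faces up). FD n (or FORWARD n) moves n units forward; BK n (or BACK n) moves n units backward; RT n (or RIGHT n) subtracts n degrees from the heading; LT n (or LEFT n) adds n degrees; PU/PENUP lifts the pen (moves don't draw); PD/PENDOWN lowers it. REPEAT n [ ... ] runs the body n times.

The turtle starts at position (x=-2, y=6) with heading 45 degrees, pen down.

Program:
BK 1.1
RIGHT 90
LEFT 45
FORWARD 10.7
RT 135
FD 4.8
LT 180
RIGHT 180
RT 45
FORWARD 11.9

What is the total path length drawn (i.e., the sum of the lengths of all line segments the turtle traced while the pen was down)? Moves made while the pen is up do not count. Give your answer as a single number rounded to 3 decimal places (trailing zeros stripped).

Answer: 28.5

Derivation:
Executing turtle program step by step:
Start: pos=(-2,6), heading=45, pen down
BK 1.1: (-2,6) -> (-2.778,5.222) [heading=45, draw]
RT 90: heading 45 -> 315
LT 45: heading 315 -> 0
FD 10.7: (-2.778,5.222) -> (7.922,5.222) [heading=0, draw]
RT 135: heading 0 -> 225
FD 4.8: (7.922,5.222) -> (4.528,1.828) [heading=225, draw]
LT 180: heading 225 -> 45
RT 180: heading 45 -> 225
RT 45: heading 225 -> 180
FD 11.9: (4.528,1.828) -> (-7.372,1.828) [heading=180, draw]
Final: pos=(-7.372,1.828), heading=180, 4 segment(s) drawn

Segment lengths:
  seg 1: (-2,6) -> (-2.778,5.222), length = 1.1
  seg 2: (-2.778,5.222) -> (7.922,5.222), length = 10.7
  seg 3: (7.922,5.222) -> (4.528,1.828), length = 4.8
  seg 4: (4.528,1.828) -> (-7.372,1.828), length = 11.9
Total = 28.5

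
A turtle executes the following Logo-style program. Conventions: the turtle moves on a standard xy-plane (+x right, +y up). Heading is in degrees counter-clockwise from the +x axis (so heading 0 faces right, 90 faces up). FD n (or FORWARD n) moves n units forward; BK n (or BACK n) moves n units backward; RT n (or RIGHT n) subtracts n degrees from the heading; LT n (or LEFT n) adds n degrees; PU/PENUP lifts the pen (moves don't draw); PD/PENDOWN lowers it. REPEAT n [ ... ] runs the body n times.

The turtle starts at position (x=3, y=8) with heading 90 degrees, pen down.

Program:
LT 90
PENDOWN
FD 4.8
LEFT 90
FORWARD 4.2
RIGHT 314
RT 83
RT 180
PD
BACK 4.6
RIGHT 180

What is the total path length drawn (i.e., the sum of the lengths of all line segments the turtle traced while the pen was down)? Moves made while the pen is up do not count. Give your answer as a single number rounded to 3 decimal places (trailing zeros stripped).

Answer: 13.6

Derivation:
Executing turtle program step by step:
Start: pos=(3,8), heading=90, pen down
LT 90: heading 90 -> 180
PD: pen down
FD 4.8: (3,8) -> (-1.8,8) [heading=180, draw]
LT 90: heading 180 -> 270
FD 4.2: (-1.8,8) -> (-1.8,3.8) [heading=270, draw]
RT 314: heading 270 -> 316
RT 83: heading 316 -> 233
RT 180: heading 233 -> 53
PD: pen down
BK 4.6: (-1.8,3.8) -> (-4.568,0.126) [heading=53, draw]
RT 180: heading 53 -> 233
Final: pos=(-4.568,0.126), heading=233, 3 segment(s) drawn

Segment lengths:
  seg 1: (3,8) -> (-1.8,8), length = 4.8
  seg 2: (-1.8,8) -> (-1.8,3.8), length = 4.2
  seg 3: (-1.8,3.8) -> (-4.568,0.126), length = 4.6
Total = 13.6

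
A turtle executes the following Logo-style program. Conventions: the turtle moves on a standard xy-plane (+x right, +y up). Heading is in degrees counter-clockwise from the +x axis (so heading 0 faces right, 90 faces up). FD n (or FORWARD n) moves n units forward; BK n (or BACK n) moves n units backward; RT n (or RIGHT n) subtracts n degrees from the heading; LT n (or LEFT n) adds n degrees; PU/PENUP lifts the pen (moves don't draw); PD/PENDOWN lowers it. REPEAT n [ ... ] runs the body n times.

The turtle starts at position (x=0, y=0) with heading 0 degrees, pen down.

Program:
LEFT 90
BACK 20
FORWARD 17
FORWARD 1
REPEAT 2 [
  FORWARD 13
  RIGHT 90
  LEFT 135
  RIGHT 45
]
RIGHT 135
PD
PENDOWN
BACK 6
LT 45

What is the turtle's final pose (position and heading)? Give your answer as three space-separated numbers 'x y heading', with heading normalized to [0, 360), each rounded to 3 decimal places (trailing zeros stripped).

Answer: -4.243 28.243 0

Derivation:
Executing turtle program step by step:
Start: pos=(0,0), heading=0, pen down
LT 90: heading 0 -> 90
BK 20: (0,0) -> (0,-20) [heading=90, draw]
FD 17: (0,-20) -> (0,-3) [heading=90, draw]
FD 1: (0,-3) -> (0,-2) [heading=90, draw]
REPEAT 2 [
  -- iteration 1/2 --
  FD 13: (0,-2) -> (0,11) [heading=90, draw]
  RT 90: heading 90 -> 0
  LT 135: heading 0 -> 135
  RT 45: heading 135 -> 90
  -- iteration 2/2 --
  FD 13: (0,11) -> (0,24) [heading=90, draw]
  RT 90: heading 90 -> 0
  LT 135: heading 0 -> 135
  RT 45: heading 135 -> 90
]
RT 135: heading 90 -> 315
PD: pen down
PD: pen down
BK 6: (0,24) -> (-4.243,28.243) [heading=315, draw]
LT 45: heading 315 -> 0
Final: pos=(-4.243,28.243), heading=0, 6 segment(s) drawn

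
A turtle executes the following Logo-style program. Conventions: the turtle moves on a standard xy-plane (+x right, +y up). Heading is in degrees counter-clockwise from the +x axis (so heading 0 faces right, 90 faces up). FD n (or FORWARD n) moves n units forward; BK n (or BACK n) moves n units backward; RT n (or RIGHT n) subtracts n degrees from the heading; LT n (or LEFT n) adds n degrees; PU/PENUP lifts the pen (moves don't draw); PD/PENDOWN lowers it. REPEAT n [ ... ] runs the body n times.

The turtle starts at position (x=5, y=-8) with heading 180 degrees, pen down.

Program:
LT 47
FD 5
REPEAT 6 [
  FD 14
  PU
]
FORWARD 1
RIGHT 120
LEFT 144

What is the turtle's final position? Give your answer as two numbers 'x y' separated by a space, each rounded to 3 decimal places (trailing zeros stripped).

Answer: -56.38 -73.822

Derivation:
Executing turtle program step by step:
Start: pos=(5,-8), heading=180, pen down
LT 47: heading 180 -> 227
FD 5: (5,-8) -> (1.59,-11.657) [heading=227, draw]
REPEAT 6 [
  -- iteration 1/6 --
  FD 14: (1.59,-11.657) -> (-7.958,-21.896) [heading=227, draw]
  PU: pen up
  -- iteration 2/6 --
  FD 14: (-7.958,-21.896) -> (-17.506,-32.135) [heading=227, move]
  PU: pen up
  -- iteration 3/6 --
  FD 14: (-17.506,-32.135) -> (-27.054,-42.374) [heading=227, move]
  PU: pen up
  -- iteration 4/6 --
  FD 14: (-27.054,-42.374) -> (-36.602,-52.613) [heading=227, move]
  PU: pen up
  -- iteration 5/6 --
  FD 14: (-36.602,-52.613) -> (-46.15,-62.852) [heading=227, move]
  PU: pen up
  -- iteration 6/6 --
  FD 14: (-46.15,-62.852) -> (-55.698,-73.09) [heading=227, move]
  PU: pen up
]
FD 1: (-55.698,-73.09) -> (-56.38,-73.822) [heading=227, move]
RT 120: heading 227 -> 107
LT 144: heading 107 -> 251
Final: pos=(-56.38,-73.822), heading=251, 2 segment(s) drawn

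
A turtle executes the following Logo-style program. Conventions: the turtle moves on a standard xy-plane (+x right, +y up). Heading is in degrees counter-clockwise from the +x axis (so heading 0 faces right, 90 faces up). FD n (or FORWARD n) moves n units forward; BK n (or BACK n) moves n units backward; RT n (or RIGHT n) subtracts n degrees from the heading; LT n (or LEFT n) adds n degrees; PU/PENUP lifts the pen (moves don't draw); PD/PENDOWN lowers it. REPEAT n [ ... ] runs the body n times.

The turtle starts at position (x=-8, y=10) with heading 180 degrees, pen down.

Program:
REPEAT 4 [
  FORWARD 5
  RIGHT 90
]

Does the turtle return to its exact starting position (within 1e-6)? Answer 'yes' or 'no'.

Answer: yes

Derivation:
Executing turtle program step by step:
Start: pos=(-8,10), heading=180, pen down
REPEAT 4 [
  -- iteration 1/4 --
  FD 5: (-8,10) -> (-13,10) [heading=180, draw]
  RT 90: heading 180 -> 90
  -- iteration 2/4 --
  FD 5: (-13,10) -> (-13,15) [heading=90, draw]
  RT 90: heading 90 -> 0
  -- iteration 3/4 --
  FD 5: (-13,15) -> (-8,15) [heading=0, draw]
  RT 90: heading 0 -> 270
  -- iteration 4/4 --
  FD 5: (-8,15) -> (-8,10) [heading=270, draw]
  RT 90: heading 270 -> 180
]
Final: pos=(-8,10), heading=180, 4 segment(s) drawn

Start position: (-8, 10)
Final position: (-8, 10)
Distance = 0; < 1e-6 -> CLOSED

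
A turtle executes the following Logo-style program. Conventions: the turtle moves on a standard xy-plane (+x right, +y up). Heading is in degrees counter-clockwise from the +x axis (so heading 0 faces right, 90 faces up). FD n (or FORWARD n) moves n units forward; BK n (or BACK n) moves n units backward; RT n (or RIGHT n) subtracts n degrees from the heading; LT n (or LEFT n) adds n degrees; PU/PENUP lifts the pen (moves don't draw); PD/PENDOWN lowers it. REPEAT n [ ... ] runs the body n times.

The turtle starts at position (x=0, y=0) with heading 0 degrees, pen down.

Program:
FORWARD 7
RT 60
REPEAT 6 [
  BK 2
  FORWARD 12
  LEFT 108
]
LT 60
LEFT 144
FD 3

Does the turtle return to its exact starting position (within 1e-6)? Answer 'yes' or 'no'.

Answer: no

Derivation:
Executing turtle program step by step:
Start: pos=(0,0), heading=0, pen down
FD 7: (0,0) -> (7,0) [heading=0, draw]
RT 60: heading 0 -> 300
REPEAT 6 [
  -- iteration 1/6 --
  BK 2: (7,0) -> (6,1.732) [heading=300, draw]
  FD 12: (6,1.732) -> (12,-8.66) [heading=300, draw]
  LT 108: heading 300 -> 48
  -- iteration 2/6 --
  BK 2: (12,-8.66) -> (10.662,-10.147) [heading=48, draw]
  FD 12: (10.662,-10.147) -> (18.691,-1.229) [heading=48, draw]
  LT 108: heading 48 -> 156
  -- iteration 3/6 --
  BK 2: (18.691,-1.229) -> (20.518,-2.042) [heading=156, draw]
  FD 12: (20.518,-2.042) -> (9.556,2.839) [heading=156, draw]
  LT 108: heading 156 -> 264
  -- iteration 4/6 --
  BK 2: (9.556,2.839) -> (9.765,4.828) [heading=264, draw]
  FD 12: (9.765,4.828) -> (8.511,-7.107) [heading=264, draw]
  LT 108: heading 264 -> 12
  -- iteration 5/6 --
  BK 2: (8.511,-7.107) -> (6.554,-7.522) [heading=12, draw]
  FD 12: (6.554,-7.522) -> (18.292,-5.028) [heading=12, draw]
  LT 108: heading 12 -> 120
  -- iteration 6/6 --
  BK 2: (18.292,-5.028) -> (19.292,-6.76) [heading=120, draw]
  FD 12: (19.292,-6.76) -> (13.292,3.633) [heading=120, draw]
  LT 108: heading 120 -> 228
]
LT 60: heading 228 -> 288
LT 144: heading 288 -> 72
FD 3: (13.292,3.633) -> (14.219,6.486) [heading=72, draw]
Final: pos=(14.219,6.486), heading=72, 14 segment(s) drawn

Start position: (0, 0)
Final position: (14.219, 6.486)
Distance = 15.628; >= 1e-6 -> NOT closed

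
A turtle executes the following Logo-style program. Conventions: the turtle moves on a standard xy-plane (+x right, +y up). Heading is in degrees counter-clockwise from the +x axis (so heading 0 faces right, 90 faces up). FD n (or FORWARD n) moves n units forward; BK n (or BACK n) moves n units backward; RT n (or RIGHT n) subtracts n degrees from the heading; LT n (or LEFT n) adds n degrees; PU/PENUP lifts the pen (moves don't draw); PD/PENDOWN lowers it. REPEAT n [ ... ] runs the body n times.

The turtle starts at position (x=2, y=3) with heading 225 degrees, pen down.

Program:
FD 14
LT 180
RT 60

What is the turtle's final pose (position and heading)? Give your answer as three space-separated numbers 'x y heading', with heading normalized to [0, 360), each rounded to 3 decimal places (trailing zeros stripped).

Answer: -7.899 -6.899 345

Derivation:
Executing turtle program step by step:
Start: pos=(2,3), heading=225, pen down
FD 14: (2,3) -> (-7.899,-6.899) [heading=225, draw]
LT 180: heading 225 -> 45
RT 60: heading 45 -> 345
Final: pos=(-7.899,-6.899), heading=345, 1 segment(s) drawn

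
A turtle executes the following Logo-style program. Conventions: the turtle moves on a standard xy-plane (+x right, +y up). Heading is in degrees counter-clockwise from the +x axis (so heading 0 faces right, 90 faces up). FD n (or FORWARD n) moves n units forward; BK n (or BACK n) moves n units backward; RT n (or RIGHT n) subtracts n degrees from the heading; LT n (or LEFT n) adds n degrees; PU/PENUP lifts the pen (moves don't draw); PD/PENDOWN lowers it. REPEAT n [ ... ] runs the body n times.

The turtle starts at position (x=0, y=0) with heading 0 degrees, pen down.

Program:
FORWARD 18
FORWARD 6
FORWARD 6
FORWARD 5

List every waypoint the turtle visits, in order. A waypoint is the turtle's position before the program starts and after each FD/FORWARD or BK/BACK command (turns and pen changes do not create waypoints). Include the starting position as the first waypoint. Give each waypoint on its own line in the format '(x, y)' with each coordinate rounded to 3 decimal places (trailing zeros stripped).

Executing turtle program step by step:
Start: pos=(0,0), heading=0, pen down
FD 18: (0,0) -> (18,0) [heading=0, draw]
FD 6: (18,0) -> (24,0) [heading=0, draw]
FD 6: (24,0) -> (30,0) [heading=0, draw]
FD 5: (30,0) -> (35,0) [heading=0, draw]
Final: pos=(35,0), heading=0, 4 segment(s) drawn
Waypoints (5 total):
(0, 0)
(18, 0)
(24, 0)
(30, 0)
(35, 0)

Answer: (0, 0)
(18, 0)
(24, 0)
(30, 0)
(35, 0)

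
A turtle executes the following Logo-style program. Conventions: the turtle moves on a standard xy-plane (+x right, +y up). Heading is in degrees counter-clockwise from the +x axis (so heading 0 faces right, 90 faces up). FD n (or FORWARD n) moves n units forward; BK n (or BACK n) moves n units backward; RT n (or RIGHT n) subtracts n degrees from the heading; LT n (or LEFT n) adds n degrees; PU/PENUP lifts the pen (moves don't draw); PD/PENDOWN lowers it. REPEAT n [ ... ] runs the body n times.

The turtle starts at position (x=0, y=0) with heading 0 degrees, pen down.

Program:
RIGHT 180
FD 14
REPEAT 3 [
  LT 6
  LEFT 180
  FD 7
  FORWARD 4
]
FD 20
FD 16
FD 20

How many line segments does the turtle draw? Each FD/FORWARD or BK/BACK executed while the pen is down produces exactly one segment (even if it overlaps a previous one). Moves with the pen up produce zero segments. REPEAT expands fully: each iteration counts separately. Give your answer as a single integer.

Answer: 10

Derivation:
Executing turtle program step by step:
Start: pos=(0,0), heading=0, pen down
RT 180: heading 0 -> 180
FD 14: (0,0) -> (-14,0) [heading=180, draw]
REPEAT 3 [
  -- iteration 1/3 --
  LT 6: heading 180 -> 186
  LT 180: heading 186 -> 6
  FD 7: (-14,0) -> (-7.038,0.732) [heading=6, draw]
  FD 4: (-7.038,0.732) -> (-3.06,1.15) [heading=6, draw]
  -- iteration 2/3 --
  LT 6: heading 6 -> 12
  LT 180: heading 12 -> 192
  FD 7: (-3.06,1.15) -> (-9.907,-0.306) [heading=192, draw]
  FD 4: (-9.907,-0.306) -> (-13.82,-1.137) [heading=192, draw]
  -- iteration 3/3 --
  LT 6: heading 192 -> 198
  LT 180: heading 198 -> 18
  FD 7: (-13.82,-1.137) -> (-7.162,1.026) [heading=18, draw]
  FD 4: (-7.162,1.026) -> (-3.358,2.262) [heading=18, draw]
]
FD 20: (-3.358,2.262) -> (15.663,8.442) [heading=18, draw]
FD 16: (15.663,8.442) -> (30.88,13.387) [heading=18, draw]
FD 20: (30.88,13.387) -> (49.901,19.567) [heading=18, draw]
Final: pos=(49.901,19.567), heading=18, 10 segment(s) drawn
Segments drawn: 10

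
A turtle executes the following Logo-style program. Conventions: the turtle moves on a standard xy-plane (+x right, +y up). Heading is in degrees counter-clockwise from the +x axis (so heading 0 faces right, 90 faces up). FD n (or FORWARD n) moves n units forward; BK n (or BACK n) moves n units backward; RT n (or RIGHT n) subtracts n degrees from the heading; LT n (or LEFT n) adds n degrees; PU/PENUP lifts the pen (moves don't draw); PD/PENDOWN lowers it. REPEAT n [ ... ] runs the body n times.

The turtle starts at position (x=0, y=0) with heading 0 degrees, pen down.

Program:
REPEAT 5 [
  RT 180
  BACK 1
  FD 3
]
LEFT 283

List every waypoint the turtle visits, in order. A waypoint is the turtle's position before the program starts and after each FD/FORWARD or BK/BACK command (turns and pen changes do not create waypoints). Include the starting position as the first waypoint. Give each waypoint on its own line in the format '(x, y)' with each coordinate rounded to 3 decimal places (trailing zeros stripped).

Executing turtle program step by step:
Start: pos=(0,0), heading=0, pen down
REPEAT 5 [
  -- iteration 1/5 --
  RT 180: heading 0 -> 180
  BK 1: (0,0) -> (1,0) [heading=180, draw]
  FD 3: (1,0) -> (-2,0) [heading=180, draw]
  -- iteration 2/5 --
  RT 180: heading 180 -> 0
  BK 1: (-2,0) -> (-3,0) [heading=0, draw]
  FD 3: (-3,0) -> (0,0) [heading=0, draw]
  -- iteration 3/5 --
  RT 180: heading 0 -> 180
  BK 1: (0,0) -> (1,0) [heading=180, draw]
  FD 3: (1,0) -> (-2,0) [heading=180, draw]
  -- iteration 4/5 --
  RT 180: heading 180 -> 0
  BK 1: (-2,0) -> (-3,0) [heading=0, draw]
  FD 3: (-3,0) -> (0,0) [heading=0, draw]
  -- iteration 5/5 --
  RT 180: heading 0 -> 180
  BK 1: (0,0) -> (1,0) [heading=180, draw]
  FD 3: (1,0) -> (-2,0) [heading=180, draw]
]
LT 283: heading 180 -> 103
Final: pos=(-2,0), heading=103, 10 segment(s) drawn
Waypoints (11 total):
(0, 0)
(1, 0)
(-2, 0)
(-3, 0)
(0, 0)
(1, 0)
(-2, 0)
(-3, 0)
(0, 0)
(1, 0)
(-2, 0)

Answer: (0, 0)
(1, 0)
(-2, 0)
(-3, 0)
(0, 0)
(1, 0)
(-2, 0)
(-3, 0)
(0, 0)
(1, 0)
(-2, 0)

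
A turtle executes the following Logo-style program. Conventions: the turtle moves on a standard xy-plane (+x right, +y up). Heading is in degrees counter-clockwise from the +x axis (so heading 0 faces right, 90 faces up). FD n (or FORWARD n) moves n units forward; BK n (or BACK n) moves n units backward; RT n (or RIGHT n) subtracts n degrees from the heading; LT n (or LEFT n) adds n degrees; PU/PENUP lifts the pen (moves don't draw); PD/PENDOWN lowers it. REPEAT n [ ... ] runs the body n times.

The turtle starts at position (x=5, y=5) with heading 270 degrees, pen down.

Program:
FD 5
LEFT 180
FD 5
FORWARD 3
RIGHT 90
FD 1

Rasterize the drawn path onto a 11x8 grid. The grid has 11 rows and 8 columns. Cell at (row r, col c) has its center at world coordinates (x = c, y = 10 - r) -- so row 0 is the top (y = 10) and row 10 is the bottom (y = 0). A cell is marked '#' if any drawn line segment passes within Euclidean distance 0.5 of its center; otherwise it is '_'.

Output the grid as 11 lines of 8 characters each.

Answer: ________
________
_____##_
_____#__
_____#__
_____#__
_____#__
_____#__
_____#__
_____#__
_____#__

Derivation:
Segment 0: (5,5) -> (5,0)
Segment 1: (5,0) -> (5,5)
Segment 2: (5,5) -> (5,8)
Segment 3: (5,8) -> (6,8)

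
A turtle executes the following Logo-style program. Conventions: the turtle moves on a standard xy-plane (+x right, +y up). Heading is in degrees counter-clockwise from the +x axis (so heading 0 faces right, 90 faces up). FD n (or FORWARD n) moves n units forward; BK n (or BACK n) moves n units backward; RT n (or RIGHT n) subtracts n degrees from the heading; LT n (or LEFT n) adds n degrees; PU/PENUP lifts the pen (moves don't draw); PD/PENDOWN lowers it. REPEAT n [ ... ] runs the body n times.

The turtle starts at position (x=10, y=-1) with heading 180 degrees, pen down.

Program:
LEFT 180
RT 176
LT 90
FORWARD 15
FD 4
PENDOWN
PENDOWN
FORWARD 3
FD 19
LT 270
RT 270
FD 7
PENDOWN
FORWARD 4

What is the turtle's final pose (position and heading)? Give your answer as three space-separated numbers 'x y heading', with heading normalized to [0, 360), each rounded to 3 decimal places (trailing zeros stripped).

Answer: 13.627 -52.873 274

Derivation:
Executing turtle program step by step:
Start: pos=(10,-1), heading=180, pen down
LT 180: heading 180 -> 0
RT 176: heading 0 -> 184
LT 90: heading 184 -> 274
FD 15: (10,-1) -> (11.046,-15.963) [heading=274, draw]
FD 4: (11.046,-15.963) -> (11.325,-19.954) [heading=274, draw]
PD: pen down
PD: pen down
FD 3: (11.325,-19.954) -> (11.535,-22.946) [heading=274, draw]
FD 19: (11.535,-22.946) -> (12.86,-41.9) [heading=274, draw]
LT 270: heading 274 -> 184
RT 270: heading 184 -> 274
FD 7: (12.86,-41.9) -> (13.348,-48.883) [heading=274, draw]
PD: pen down
FD 4: (13.348,-48.883) -> (13.627,-52.873) [heading=274, draw]
Final: pos=(13.627,-52.873), heading=274, 6 segment(s) drawn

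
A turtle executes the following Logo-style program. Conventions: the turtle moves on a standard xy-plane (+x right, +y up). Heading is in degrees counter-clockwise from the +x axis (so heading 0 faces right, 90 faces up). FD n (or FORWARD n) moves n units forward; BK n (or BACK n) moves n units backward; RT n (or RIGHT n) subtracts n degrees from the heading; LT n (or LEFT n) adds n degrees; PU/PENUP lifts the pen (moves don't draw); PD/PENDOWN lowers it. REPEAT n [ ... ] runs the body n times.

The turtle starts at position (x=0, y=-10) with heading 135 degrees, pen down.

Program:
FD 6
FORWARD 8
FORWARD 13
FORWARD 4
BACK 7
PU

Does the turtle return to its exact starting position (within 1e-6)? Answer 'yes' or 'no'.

Executing turtle program step by step:
Start: pos=(0,-10), heading=135, pen down
FD 6: (0,-10) -> (-4.243,-5.757) [heading=135, draw]
FD 8: (-4.243,-5.757) -> (-9.899,-0.101) [heading=135, draw]
FD 13: (-9.899,-0.101) -> (-19.092,9.092) [heading=135, draw]
FD 4: (-19.092,9.092) -> (-21.92,11.92) [heading=135, draw]
BK 7: (-21.92,11.92) -> (-16.971,6.971) [heading=135, draw]
PU: pen up
Final: pos=(-16.971,6.971), heading=135, 5 segment(s) drawn

Start position: (0, -10)
Final position: (-16.971, 6.971)
Distance = 24; >= 1e-6 -> NOT closed

Answer: no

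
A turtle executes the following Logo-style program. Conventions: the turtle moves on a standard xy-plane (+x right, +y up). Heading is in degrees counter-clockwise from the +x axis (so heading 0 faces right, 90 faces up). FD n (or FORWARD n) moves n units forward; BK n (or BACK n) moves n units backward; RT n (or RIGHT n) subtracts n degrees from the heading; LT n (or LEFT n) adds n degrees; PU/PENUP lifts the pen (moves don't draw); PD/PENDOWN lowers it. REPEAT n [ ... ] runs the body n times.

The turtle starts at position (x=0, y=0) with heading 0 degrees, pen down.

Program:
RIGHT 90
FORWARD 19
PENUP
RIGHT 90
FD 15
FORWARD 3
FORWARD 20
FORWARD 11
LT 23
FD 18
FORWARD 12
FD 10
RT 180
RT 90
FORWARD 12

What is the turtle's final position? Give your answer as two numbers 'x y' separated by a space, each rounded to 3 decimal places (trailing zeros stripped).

Executing turtle program step by step:
Start: pos=(0,0), heading=0, pen down
RT 90: heading 0 -> 270
FD 19: (0,0) -> (0,-19) [heading=270, draw]
PU: pen up
RT 90: heading 270 -> 180
FD 15: (0,-19) -> (-15,-19) [heading=180, move]
FD 3: (-15,-19) -> (-18,-19) [heading=180, move]
FD 20: (-18,-19) -> (-38,-19) [heading=180, move]
FD 11: (-38,-19) -> (-49,-19) [heading=180, move]
LT 23: heading 180 -> 203
FD 18: (-49,-19) -> (-65.569,-26.033) [heading=203, move]
FD 12: (-65.569,-26.033) -> (-76.615,-30.722) [heading=203, move]
FD 10: (-76.615,-30.722) -> (-85.82,-34.629) [heading=203, move]
RT 180: heading 203 -> 23
RT 90: heading 23 -> 293
FD 12: (-85.82,-34.629) -> (-81.131,-45.675) [heading=293, move]
Final: pos=(-81.131,-45.675), heading=293, 1 segment(s) drawn

Answer: -81.131 -45.675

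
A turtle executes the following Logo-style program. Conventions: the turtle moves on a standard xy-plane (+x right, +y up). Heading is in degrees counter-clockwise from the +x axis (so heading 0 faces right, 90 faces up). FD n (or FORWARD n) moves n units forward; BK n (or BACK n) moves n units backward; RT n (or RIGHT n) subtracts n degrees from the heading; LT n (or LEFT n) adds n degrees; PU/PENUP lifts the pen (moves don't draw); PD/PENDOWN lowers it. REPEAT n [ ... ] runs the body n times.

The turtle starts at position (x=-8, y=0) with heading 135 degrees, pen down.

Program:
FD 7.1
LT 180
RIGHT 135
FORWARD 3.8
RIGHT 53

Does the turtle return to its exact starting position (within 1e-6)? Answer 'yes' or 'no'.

Answer: no

Derivation:
Executing turtle program step by step:
Start: pos=(-8,0), heading=135, pen down
FD 7.1: (-8,0) -> (-13.02,5.02) [heading=135, draw]
LT 180: heading 135 -> 315
RT 135: heading 315 -> 180
FD 3.8: (-13.02,5.02) -> (-16.82,5.02) [heading=180, draw]
RT 53: heading 180 -> 127
Final: pos=(-16.82,5.02), heading=127, 2 segment(s) drawn

Start position: (-8, 0)
Final position: (-16.82, 5.02)
Distance = 10.149; >= 1e-6 -> NOT closed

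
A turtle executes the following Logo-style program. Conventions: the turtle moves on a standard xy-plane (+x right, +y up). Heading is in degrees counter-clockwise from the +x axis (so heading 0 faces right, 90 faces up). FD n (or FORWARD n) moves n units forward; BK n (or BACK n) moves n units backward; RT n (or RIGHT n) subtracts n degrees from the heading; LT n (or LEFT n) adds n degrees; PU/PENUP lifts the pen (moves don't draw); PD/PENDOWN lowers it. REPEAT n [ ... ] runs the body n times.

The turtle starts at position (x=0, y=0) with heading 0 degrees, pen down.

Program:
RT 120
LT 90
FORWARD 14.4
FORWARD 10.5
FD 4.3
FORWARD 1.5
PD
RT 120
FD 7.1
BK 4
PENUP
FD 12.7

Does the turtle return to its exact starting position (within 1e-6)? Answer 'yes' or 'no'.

Executing turtle program step by step:
Start: pos=(0,0), heading=0, pen down
RT 120: heading 0 -> 240
LT 90: heading 240 -> 330
FD 14.4: (0,0) -> (12.471,-7.2) [heading=330, draw]
FD 10.5: (12.471,-7.2) -> (21.564,-12.45) [heading=330, draw]
FD 4.3: (21.564,-12.45) -> (25.288,-14.6) [heading=330, draw]
FD 1.5: (25.288,-14.6) -> (26.587,-15.35) [heading=330, draw]
PD: pen down
RT 120: heading 330 -> 210
FD 7.1: (26.587,-15.35) -> (20.438,-18.9) [heading=210, draw]
BK 4: (20.438,-18.9) -> (23.902,-16.9) [heading=210, draw]
PU: pen up
FD 12.7: (23.902,-16.9) -> (12.904,-23.25) [heading=210, move]
Final: pos=(12.904,-23.25), heading=210, 6 segment(s) drawn

Start position: (0, 0)
Final position: (12.904, -23.25)
Distance = 26.591; >= 1e-6 -> NOT closed

Answer: no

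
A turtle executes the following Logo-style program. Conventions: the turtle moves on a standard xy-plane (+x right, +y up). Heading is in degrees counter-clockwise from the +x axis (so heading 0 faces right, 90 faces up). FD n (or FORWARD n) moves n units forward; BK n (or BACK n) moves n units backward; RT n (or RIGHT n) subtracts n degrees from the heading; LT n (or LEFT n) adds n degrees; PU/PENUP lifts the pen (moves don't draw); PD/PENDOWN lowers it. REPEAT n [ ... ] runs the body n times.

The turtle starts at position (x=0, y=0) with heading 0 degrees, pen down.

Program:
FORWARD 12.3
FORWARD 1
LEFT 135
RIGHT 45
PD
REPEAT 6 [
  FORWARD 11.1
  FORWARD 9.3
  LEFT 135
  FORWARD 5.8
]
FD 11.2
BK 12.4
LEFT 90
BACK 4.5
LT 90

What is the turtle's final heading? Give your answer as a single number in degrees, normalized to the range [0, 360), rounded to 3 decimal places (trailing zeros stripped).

Executing turtle program step by step:
Start: pos=(0,0), heading=0, pen down
FD 12.3: (0,0) -> (12.3,0) [heading=0, draw]
FD 1: (12.3,0) -> (13.3,0) [heading=0, draw]
LT 135: heading 0 -> 135
RT 45: heading 135 -> 90
PD: pen down
REPEAT 6 [
  -- iteration 1/6 --
  FD 11.1: (13.3,0) -> (13.3,11.1) [heading=90, draw]
  FD 9.3: (13.3,11.1) -> (13.3,20.4) [heading=90, draw]
  LT 135: heading 90 -> 225
  FD 5.8: (13.3,20.4) -> (9.199,16.299) [heading=225, draw]
  -- iteration 2/6 --
  FD 11.1: (9.199,16.299) -> (1.35,8.45) [heading=225, draw]
  FD 9.3: (1.35,8.45) -> (-5.226,1.874) [heading=225, draw]
  LT 135: heading 225 -> 0
  FD 5.8: (-5.226,1.874) -> (0.574,1.874) [heading=0, draw]
  -- iteration 3/6 --
  FD 11.1: (0.574,1.874) -> (11.674,1.874) [heading=0, draw]
  FD 9.3: (11.674,1.874) -> (20.974,1.874) [heading=0, draw]
  LT 135: heading 0 -> 135
  FD 5.8: (20.974,1.874) -> (16.873,5.975) [heading=135, draw]
  -- iteration 4/6 --
  FD 11.1: (16.873,5.975) -> (9.024,13.824) [heading=135, draw]
  FD 9.3: (9.024,13.824) -> (2.448,20.4) [heading=135, draw]
  LT 135: heading 135 -> 270
  FD 5.8: (2.448,20.4) -> (2.448,14.6) [heading=270, draw]
  -- iteration 5/6 --
  FD 11.1: (2.448,14.6) -> (2.448,3.5) [heading=270, draw]
  FD 9.3: (2.448,3.5) -> (2.448,-5.8) [heading=270, draw]
  LT 135: heading 270 -> 45
  FD 5.8: (2.448,-5.8) -> (6.549,-1.699) [heading=45, draw]
  -- iteration 6/6 --
  FD 11.1: (6.549,-1.699) -> (14.398,6.15) [heading=45, draw]
  FD 9.3: (14.398,6.15) -> (20.974,12.726) [heading=45, draw]
  LT 135: heading 45 -> 180
  FD 5.8: (20.974,12.726) -> (15.174,12.726) [heading=180, draw]
]
FD 11.2: (15.174,12.726) -> (3.974,12.726) [heading=180, draw]
BK 12.4: (3.974,12.726) -> (16.374,12.726) [heading=180, draw]
LT 90: heading 180 -> 270
BK 4.5: (16.374,12.726) -> (16.374,17.226) [heading=270, draw]
LT 90: heading 270 -> 0
Final: pos=(16.374,17.226), heading=0, 23 segment(s) drawn

Answer: 0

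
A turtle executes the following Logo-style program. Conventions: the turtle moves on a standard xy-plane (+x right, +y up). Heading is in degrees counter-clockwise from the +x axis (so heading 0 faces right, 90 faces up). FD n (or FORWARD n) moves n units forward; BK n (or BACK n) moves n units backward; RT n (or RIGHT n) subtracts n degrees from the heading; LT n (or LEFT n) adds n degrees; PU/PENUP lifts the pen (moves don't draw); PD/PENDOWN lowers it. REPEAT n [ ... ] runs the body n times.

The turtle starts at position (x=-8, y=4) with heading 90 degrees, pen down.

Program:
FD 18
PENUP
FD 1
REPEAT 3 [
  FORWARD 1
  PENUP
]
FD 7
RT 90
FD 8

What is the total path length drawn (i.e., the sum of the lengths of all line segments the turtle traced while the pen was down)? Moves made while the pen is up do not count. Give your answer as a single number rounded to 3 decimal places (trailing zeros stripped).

Executing turtle program step by step:
Start: pos=(-8,4), heading=90, pen down
FD 18: (-8,4) -> (-8,22) [heading=90, draw]
PU: pen up
FD 1: (-8,22) -> (-8,23) [heading=90, move]
REPEAT 3 [
  -- iteration 1/3 --
  FD 1: (-8,23) -> (-8,24) [heading=90, move]
  PU: pen up
  -- iteration 2/3 --
  FD 1: (-8,24) -> (-8,25) [heading=90, move]
  PU: pen up
  -- iteration 3/3 --
  FD 1: (-8,25) -> (-8,26) [heading=90, move]
  PU: pen up
]
FD 7: (-8,26) -> (-8,33) [heading=90, move]
RT 90: heading 90 -> 0
FD 8: (-8,33) -> (0,33) [heading=0, move]
Final: pos=(0,33), heading=0, 1 segment(s) drawn

Segment lengths:
  seg 1: (-8,4) -> (-8,22), length = 18
Total = 18

Answer: 18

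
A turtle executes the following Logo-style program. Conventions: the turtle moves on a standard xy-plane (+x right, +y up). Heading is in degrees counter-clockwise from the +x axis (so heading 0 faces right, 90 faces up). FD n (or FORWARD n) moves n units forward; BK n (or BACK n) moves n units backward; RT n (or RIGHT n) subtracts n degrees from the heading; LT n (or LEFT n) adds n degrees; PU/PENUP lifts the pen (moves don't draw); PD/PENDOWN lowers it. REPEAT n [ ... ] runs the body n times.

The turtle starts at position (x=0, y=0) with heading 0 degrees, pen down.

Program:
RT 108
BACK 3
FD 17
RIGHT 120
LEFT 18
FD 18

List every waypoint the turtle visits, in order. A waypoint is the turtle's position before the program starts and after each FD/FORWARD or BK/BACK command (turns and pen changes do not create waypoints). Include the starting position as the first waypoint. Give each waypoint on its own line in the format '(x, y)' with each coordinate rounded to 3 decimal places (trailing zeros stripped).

Executing turtle program step by step:
Start: pos=(0,0), heading=0, pen down
RT 108: heading 0 -> 252
BK 3: (0,0) -> (0.927,2.853) [heading=252, draw]
FD 17: (0.927,2.853) -> (-4.326,-13.315) [heading=252, draw]
RT 120: heading 252 -> 132
LT 18: heading 132 -> 150
FD 18: (-4.326,-13.315) -> (-19.915,-4.315) [heading=150, draw]
Final: pos=(-19.915,-4.315), heading=150, 3 segment(s) drawn
Waypoints (4 total):
(0, 0)
(0.927, 2.853)
(-4.326, -13.315)
(-19.915, -4.315)

Answer: (0, 0)
(0.927, 2.853)
(-4.326, -13.315)
(-19.915, -4.315)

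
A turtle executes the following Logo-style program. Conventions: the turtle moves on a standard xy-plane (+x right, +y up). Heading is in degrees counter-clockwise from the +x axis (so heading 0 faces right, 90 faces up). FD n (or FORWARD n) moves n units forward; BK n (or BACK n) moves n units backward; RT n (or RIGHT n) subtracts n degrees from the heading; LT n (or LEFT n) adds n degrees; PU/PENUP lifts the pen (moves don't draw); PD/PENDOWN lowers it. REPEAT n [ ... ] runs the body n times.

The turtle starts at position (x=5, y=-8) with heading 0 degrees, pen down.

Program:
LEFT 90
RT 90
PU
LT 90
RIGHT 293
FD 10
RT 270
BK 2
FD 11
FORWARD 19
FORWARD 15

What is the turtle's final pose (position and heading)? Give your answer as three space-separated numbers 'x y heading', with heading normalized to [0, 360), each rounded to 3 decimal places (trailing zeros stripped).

Executing turtle program step by step:
Start: pos=(5,-8), heading=0, pen down
LT 90: heading 0 -> 90
RT 90: heading 90 -> 0
PU: pen up
LT 90: heading 0 -> 90
RT 293: heading 90 -> 157
FD 10: (5,-8) -> (-4.205,-4.093) [heading=157, move]
RT 270: heading 157 -> 247
BK 2: (-4.205,-4.093) -> (-3.424,-2.252) [heading=247, move]
FD 11: (-3.424,-2.252) -> (-7.722,-12.377) [heading=247, move]
FD 19: (-7.722,-12.377) -> (-15.146,-29.867) [heading=247, move]
FD 15: (-15.146,-29.867) -> (-21.006,-43.674) [heading=247, move]
Final: pos=(-21.006,-43.674), heading=247, 0 segment(s) drawn

Answer: -21.006 -43.674 247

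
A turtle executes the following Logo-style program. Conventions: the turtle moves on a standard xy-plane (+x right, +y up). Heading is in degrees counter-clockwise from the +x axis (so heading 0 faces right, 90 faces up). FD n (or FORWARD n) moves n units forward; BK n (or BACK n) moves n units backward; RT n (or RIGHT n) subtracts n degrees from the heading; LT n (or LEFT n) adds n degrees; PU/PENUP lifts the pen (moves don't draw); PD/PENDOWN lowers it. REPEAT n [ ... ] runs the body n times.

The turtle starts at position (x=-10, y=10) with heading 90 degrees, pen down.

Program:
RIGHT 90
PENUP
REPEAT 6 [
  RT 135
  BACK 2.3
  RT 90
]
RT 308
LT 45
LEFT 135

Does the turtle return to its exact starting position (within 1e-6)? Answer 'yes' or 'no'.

Executing turtle program step by step:
Start: pos=(-10,10), heading=90, pen down
RT 90: heading 90 -> 0
PU: pen up
REPEAT 6 [
  -- iteration 1/6 --
  RT 135: heading 0 -> 225
  BK 2.3: (-10,10) -> (-8.374,11.626) [heading=225, move]
  RT 90: heading 225 -> 135
  -- iteration 2/6 --
  RT 135: heading 135 -> 0
  BK 2.3: (-8.374,11.626) -> (-10.674,11.626) [heading=0, move]
  RT 90: heading 0 -> 270
  -- iteration 3/6 --
  RT 135: heading 270 -> 135
  BK 2.3: (-10.674,11.626) -> (-9.047,10) [heading=135, move]
  RT 90: heading 135 -> 45
  -- iteration 4/6 --
  RT 135: heading 45 -> 270
  BK 2.3: (-9.047,10) -> (-9.047,12.3) [heading=270, move]
  RT 90: heading 270 -> 180
  -- iteration 5/6 --
  RT 135: heading 180 -> 45
  BK 2.3: (-9.047,12.3) -> (-10.674,10.674) [heading=45, move]
  RT 90: heading 45 -> 315
  -- iteration 6/6 --
  RT 135: heading 315 -> 180
  BK 2.3: (-10.674,10.674) -> (-8.374,10.674) [heading=180, move]
  RT 90: heading 180 -> 90
]
RT 308: heading 90 -> 142
LT 45: heading 142 -> 187
LT 135: heading 187 -> 322
Final: pos=(-8.374,10.674), heading=322, 0 segment(s) drawn

Start position: (-10, 10)
Final position: (-8.374, 10.674)
Distance = 1.76; >= 1e-6 -> NOT closed

Answer: no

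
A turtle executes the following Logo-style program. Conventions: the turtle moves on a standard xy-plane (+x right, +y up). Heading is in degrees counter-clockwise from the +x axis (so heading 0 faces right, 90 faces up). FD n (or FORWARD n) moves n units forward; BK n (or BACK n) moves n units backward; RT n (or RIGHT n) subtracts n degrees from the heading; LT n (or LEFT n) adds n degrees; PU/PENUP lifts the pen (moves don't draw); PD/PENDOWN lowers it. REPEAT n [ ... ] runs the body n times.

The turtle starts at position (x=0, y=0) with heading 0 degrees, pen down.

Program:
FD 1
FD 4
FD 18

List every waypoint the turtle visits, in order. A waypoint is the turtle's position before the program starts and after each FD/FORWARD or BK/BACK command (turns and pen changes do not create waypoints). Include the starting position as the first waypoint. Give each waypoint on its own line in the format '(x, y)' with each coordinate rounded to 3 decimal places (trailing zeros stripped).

Executing turtle program step by step:
Start: pos=(0,0), heading=0, pen down
FD 1: (0,0) -> (1,0) [heading=0, draw]
FD 4: (1,0) -> (5,0) [heading=0, draw]
FD 18: (5,0) -> (23,0) [heading=0, draw]
Final: pos=(23,0), heading=0, 3 segment(s) drawn
Waypoints (4 total):
(0, 0)
(1, 0)
(5, 0)
(23, 0)

Answer: (0, 0)
(1, 0)
(5, 0)
(23, 0)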